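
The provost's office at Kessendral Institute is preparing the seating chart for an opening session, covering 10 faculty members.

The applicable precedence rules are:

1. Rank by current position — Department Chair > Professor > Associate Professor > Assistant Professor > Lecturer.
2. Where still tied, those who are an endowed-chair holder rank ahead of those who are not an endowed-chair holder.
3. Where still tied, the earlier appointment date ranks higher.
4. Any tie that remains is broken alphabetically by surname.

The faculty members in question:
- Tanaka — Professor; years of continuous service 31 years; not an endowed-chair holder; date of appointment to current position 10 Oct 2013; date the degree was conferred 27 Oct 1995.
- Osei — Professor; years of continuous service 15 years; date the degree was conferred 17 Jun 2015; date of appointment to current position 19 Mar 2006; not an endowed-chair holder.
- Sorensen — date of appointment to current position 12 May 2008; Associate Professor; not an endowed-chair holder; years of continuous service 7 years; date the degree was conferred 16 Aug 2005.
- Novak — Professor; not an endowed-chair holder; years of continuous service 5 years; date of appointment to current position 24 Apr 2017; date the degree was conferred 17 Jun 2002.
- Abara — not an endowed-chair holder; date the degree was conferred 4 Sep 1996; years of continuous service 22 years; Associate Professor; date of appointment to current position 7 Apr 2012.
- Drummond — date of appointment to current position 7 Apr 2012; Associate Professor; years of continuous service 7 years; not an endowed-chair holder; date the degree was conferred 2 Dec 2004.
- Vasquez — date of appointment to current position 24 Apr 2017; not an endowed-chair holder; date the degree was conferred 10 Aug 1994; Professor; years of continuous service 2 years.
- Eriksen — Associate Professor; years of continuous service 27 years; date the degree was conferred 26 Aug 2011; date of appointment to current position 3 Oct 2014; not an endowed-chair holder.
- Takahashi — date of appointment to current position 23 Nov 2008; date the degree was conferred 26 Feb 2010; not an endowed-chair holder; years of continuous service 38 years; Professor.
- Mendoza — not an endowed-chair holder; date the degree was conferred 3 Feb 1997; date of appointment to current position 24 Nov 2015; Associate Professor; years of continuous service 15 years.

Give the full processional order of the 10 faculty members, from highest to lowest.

By current position: Osei, Takahashi, Tanaka, Novak and Vasquez (Professor); then Sorensen, Abara, Drummond, Eriksen and Mendoza (Associate Professor).
Osei, Takahashi, Tanaka, Novak and Vasquez are each not an endowed-chair holder, so the next rule applies.
Among Osei, Takahashi, Tanaka, Novak and Vasquez, by date of appointment to current position (earlier first): Osei (19 Mar 2006) before Takahashi (23 Nov 2008) before Tanaka (10 Oct 2013) before Novak and Vasquez (24 Apr 2017).
Among Novak and Vasquez, alphabetically by surname: Novak before Vasquez.
Sorensen, Abara, Drummond, Eriksen and Mendoza are each not an endowed-chair holder, so the next rule applies.
Among Sorensen, Abara, Drummond, Eriksen and Mendoza, by date of appointment to current position (earlier first): Sorensen (12 May 2008) before Abara and Drummond (7 Apr 2012) before Eriksen (3 Oct 2014) before Mendoza (24 Nov 2015).
Among Abara and Drummond, alphabetically by surname: Abara before Drummond.
Full order: Osei, Takahashi, Tanaka, Novak, Vasquez, Sorensen, Abara, Drummond, Eriksen, Mendoza.

Osei, Takahashi, Tanaka, Novak, Vasquez, Sorensen, Abara, Drummond, Eriksen, Mendoza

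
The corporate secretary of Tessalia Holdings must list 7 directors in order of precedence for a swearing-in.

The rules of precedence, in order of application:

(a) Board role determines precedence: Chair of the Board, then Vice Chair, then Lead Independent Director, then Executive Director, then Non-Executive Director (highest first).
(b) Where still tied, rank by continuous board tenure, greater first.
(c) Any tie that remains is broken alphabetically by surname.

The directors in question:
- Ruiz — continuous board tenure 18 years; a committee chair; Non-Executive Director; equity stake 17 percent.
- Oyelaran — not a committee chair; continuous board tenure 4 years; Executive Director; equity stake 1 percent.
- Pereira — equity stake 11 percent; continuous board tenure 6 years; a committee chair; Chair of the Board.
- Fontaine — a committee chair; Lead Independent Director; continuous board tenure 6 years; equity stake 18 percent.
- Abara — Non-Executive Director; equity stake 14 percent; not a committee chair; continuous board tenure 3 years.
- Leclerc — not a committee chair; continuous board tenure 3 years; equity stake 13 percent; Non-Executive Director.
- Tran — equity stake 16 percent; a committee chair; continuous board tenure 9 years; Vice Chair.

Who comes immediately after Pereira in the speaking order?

By board role: Pereira (Chair of the Board); then Tran (Vice Chair); then Fontaine (Lead Independent Director); then Oyelaran (Executive Director); then Ruiz, Abara and Leclerc (Non-Executive Director).
Among Ruiz, Abara and Leclerc, by continuous board tenure (higher first): Ruiz (18 years) before Abara and Leclerc (3 years).
Among Abara and Leclerc, alphabetically by surname: Abara before Leclerc.
Order: Pereira, Tran, Fontaine, Oyelaran, Ruiz, Abara, Leclerc.

Tran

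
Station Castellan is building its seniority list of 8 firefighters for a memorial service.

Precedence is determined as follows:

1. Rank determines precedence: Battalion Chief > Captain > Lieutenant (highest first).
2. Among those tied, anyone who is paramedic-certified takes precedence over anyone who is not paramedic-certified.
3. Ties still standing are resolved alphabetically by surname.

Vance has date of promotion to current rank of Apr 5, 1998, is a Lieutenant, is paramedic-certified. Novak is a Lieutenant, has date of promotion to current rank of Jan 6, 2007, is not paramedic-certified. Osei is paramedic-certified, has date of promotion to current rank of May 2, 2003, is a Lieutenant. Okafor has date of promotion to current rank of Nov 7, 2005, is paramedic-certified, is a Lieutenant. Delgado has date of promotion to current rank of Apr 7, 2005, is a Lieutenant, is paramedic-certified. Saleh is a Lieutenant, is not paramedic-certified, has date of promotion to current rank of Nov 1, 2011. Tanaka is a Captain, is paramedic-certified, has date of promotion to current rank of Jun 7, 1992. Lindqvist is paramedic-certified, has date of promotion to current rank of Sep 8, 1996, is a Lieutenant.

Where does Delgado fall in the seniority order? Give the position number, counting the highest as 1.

2

By rank: Tanaka (Captain); then Delgado, Lindqvist, Okafor, Osei, Vance, Novak and Saleh (Lieutenant).
Among Delgado, Lindqvist, Okafor, Osei, Vance, Novak and Saleh, paramedic-certified before not paramedic-certified: Delgado, Lindqvist, Okafor, Osei and Vance (paramedic-certified) before Novak and Saleh (not paramedic-certified).
Among Delgado, Lindqvist, Okafor, Osei and Vance, alphabetically by surname: Delgado before Lindqvist before Okafor before Osei before Vance.
Among Novak and Saleh, alphabetically by surname: Novak before Saleh.
Order: Tanaka, Delgado, Lindqvist, Okafor, Osei, Vance, Novak, Saleh. So position 2.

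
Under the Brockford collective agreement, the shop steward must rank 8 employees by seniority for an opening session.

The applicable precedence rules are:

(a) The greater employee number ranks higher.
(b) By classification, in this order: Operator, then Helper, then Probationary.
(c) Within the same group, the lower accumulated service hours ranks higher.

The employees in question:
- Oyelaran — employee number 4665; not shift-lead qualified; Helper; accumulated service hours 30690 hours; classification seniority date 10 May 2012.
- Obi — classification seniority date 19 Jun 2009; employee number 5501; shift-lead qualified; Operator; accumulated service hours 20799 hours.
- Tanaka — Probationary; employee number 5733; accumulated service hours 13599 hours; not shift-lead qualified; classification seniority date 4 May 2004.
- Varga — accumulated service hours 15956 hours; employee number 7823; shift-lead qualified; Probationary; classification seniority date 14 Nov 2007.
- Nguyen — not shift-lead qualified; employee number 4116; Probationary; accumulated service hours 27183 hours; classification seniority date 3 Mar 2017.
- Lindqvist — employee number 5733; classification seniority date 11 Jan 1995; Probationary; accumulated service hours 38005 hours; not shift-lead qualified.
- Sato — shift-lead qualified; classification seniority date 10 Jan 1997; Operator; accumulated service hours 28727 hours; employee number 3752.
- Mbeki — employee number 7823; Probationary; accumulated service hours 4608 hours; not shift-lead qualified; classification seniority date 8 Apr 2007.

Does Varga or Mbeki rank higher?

By employee number (higher first): Mbeki and Varga (both 7823); then Tanaka and Lindqvist (both 5733); then Obi (5501); then Oyelaran (4665); then Nguyen (4116); then Sato (3752).
Mbeki and Varga are each Probationary, so the next rule applies.
Among Mbeki and Varga, by accumulated service hours (lower first): Mbeki (4608 hours) before Varga (15956 hours).
Tanaka and Lindqvist are each Probationary, so the next rule applies.
Among Tanaka and Lindqvist, by accumulated service hours (lower first): Tanaka (13599 hours) before Lindqvist (38005 hours).
So Mbeki takes precedence.

Mbeki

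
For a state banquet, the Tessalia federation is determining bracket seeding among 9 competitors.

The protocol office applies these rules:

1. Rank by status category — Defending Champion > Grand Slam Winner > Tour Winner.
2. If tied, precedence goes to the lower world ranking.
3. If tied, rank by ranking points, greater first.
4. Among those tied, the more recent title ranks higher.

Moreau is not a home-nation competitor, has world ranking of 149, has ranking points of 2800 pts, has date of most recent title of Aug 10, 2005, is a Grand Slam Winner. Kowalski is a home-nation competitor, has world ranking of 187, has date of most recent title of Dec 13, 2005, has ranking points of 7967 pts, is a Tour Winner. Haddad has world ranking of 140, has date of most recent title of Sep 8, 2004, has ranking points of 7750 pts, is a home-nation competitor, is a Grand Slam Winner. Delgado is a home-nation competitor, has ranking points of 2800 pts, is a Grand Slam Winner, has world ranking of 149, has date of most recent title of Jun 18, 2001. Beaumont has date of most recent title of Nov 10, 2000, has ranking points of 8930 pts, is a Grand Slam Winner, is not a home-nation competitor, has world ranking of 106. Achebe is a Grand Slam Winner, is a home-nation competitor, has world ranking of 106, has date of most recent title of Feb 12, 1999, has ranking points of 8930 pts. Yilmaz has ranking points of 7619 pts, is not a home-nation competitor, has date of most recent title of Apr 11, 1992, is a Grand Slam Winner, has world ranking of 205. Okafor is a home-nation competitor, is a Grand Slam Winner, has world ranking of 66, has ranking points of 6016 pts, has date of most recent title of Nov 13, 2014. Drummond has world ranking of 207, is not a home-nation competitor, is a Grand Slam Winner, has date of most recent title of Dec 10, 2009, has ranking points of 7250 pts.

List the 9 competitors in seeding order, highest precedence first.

By status category: Okafor, Beaumont, Achebe, Haddad, Moreau, Delgado, Yilmaz and Drummond (Grand Slam Winner); then Kowalski (Tour Winner).
Among Okafor, Beaumont, Achebe, Haddad, Moreau, Delgado, Yilmaz and Drummond, by world ranking (lower first): Okafor (66) before Beaumont and Achebe (106) before Haddad (140) before Moreau and Delgado (149) before Yilmaz (205) before Drummond (207).
Beaumont and Achebe both have ranking points 8930 pts, so the next rule applies.
Among Beaumont and Achebe, by date of most recent title (later first): Beaumont (Nov 10, 2000) before Achebe (Feb 12, 1999).
Moreau and Delgado both have ranking points 2800 pts, so the next rule applies.
Among Moreau and Delgado, by date of most recent title (later first): Moreau (Aug 10, 2005) before Delgado (Jun 18, 2001).
Full order: Okafor, Beaumont, Achebe, Haddad, Moreau, Delgado, Yilmaz, Drummond, Kowalski.

Okafor, Beaumont, Achebe, Haddad, Moreau, Delgado, Yilmaz, Drummond, Kowalski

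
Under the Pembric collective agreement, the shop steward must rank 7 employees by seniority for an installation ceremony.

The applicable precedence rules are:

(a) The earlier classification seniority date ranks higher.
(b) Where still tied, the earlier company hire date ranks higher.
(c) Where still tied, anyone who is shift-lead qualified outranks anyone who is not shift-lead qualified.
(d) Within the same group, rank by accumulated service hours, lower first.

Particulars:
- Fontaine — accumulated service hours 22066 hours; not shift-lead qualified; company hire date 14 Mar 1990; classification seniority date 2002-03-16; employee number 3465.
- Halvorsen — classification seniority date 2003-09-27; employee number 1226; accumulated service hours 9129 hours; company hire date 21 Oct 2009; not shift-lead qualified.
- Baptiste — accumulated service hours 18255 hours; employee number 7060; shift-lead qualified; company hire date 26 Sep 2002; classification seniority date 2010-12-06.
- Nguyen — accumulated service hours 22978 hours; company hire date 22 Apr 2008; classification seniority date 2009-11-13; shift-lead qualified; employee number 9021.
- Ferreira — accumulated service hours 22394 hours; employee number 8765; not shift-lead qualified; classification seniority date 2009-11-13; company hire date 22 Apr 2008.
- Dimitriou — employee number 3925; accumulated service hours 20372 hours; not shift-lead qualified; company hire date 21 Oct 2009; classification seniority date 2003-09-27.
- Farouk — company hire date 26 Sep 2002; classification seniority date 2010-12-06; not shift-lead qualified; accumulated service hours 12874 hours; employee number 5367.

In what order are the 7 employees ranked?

Fontaine, Halvorsen, Dimitriou, Nguyen, Ferreira, Baptiste, Farouk

By classification seniority date (earlier first): Fontaine (2002-03-16); then Halvorsen and Dimitriou (both 2003-09-27); then Nguyen and Ferreira (both 2009-11-13); then Baptiste and Farouk (both 2010-12-06).
Halvorsen and Dimitriou both have company hire date 21 Oct 2009, so the next rule applies.
Halvorsen and Dimitriou are each not shift-lead qualified, so the next rule applies.
Among Halvorsen and Dimitriou, by accumulated service hours (lower first): Halvorsen (9129 hours) before Dimitriou (20372 hours).
Nguyen and Ferreira both have company hire date 22 Apr 2008, so the next rule applies.
Among Nguyen and Ferreira, shift-lead qualified before not shift-lead qualified: Nguyen (shift-lead qualified) before Ferreira (not shift-lead qualified).
Baptiste and Farouk both have company hire date 26 Sep 2002, so the next rule applies.
Among Baptiste and Farouk, shift-lead qualified before not shift-lead qualified: Baptiste (shift-lead qualified) before Farouk (not shift-lead qualified).
Full order: Fontaine, Halvorsen, Dimitriou, Nguyen, Ferreira, Baptiste, Farouk.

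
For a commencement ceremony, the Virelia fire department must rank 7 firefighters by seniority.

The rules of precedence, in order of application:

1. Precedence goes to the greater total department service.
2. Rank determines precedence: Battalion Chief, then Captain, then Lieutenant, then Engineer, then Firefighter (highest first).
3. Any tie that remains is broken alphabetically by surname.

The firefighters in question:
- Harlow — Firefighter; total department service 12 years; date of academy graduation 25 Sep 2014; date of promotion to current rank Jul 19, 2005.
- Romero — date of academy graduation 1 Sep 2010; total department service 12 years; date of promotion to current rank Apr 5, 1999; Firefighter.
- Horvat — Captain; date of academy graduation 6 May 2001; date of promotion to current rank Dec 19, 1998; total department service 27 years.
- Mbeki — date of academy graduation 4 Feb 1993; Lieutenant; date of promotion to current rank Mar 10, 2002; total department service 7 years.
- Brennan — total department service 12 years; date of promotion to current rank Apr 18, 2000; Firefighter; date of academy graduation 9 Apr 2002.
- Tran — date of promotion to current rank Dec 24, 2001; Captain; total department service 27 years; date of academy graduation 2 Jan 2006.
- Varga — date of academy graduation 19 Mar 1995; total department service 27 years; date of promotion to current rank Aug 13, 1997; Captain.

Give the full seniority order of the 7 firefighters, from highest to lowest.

By total department service (higher first): Horvat, Tran and Varga (each 27 years); then Brennan, Harlow and Romero (each 12 years); then Mbeki (7 years).
Horvat, Tran and Varga are each Captain, so the next rule applies.
Among Horvat, Tran and Varga, alphabetically by surname: Horvat before Tran before Varga.
Brennan, Harlow and Romero are each Firefighter, so the next rule applies.
Among Brennan, Harlow and Romero, alphabetically by surname: Brennan before Harlow before Romero.
Full order: Horvat, Tran, Varga, Brennan, Harlow, Romero, Mbeki.

Horvat, Tran, Varga, Brennan, Harlow, Romero, Mbeki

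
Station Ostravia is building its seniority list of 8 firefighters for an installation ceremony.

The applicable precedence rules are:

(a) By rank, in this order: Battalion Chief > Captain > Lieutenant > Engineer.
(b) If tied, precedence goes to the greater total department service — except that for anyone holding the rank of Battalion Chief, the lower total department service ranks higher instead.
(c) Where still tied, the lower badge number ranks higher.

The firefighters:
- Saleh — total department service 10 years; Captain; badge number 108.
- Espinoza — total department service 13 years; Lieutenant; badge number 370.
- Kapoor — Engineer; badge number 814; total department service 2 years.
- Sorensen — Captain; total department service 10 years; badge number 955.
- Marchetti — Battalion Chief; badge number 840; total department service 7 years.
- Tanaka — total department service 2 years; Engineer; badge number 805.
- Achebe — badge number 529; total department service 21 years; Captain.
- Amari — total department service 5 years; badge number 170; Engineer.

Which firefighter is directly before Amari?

By rank: Marchetti (Battalion Chief); then Achebe, Saleh and Sorensen (Captain); then Espinoza (Lieutenant); then Amari, Tanaka and Kapoor (Engineer).
Among Achebe, Saleh and Sorensen, by total department service (higher first): Achebe (21 years) before Saleh and Sorensen (10 years).
Among Saleh and Sorensen, by badge number (lower first): Saleh (108) before Sorensen (955).
Among Amari, Tanaka and Kapoor, by total department service (higher first): Amari (5 years) before Tanaka and Kapoor (2 years).
Among Tanaka and Kapoor, by badge number (lower first): Tanaka (805) before Kapoor (814).
Order: Marchetti, Achebe, Saleh, Sorensen, Espinoza, Amari, Tanaka, Kapoor.

Espinoza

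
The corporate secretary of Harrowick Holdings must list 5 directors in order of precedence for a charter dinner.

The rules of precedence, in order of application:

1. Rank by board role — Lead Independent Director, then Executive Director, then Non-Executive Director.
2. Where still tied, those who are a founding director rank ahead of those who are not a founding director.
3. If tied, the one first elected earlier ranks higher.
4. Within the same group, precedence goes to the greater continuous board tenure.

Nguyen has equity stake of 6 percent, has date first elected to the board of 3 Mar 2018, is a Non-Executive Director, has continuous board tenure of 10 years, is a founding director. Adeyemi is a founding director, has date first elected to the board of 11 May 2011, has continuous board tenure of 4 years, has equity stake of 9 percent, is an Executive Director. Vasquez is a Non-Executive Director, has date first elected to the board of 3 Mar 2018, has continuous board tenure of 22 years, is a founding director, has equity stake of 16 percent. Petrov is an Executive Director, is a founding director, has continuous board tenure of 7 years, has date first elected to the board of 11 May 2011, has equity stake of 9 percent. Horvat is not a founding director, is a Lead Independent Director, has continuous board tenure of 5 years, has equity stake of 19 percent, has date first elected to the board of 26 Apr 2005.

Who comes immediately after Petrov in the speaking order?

By board role: Horvat (Lead Independent Director); then Petrov and Adeyemi (Executive Director); then Vasquez and Nguyen (Non-Executive Director).
Petrov and Adeyemi are each a founding director, so the next rule applies.
Petrov and Adeyemi both have date first elected to the board 11 May 2011, so the next rule applies.
Among Petrov and Adeyemi, by continuous board tenure (higher first): Petrov (7 years) before Adeyemi (4 years).
Vasquez and Nguyen are each a founding director, so the next rule applies.
Vasquez and Nguyen both have date first elected to the board 3 Mar 2018, so the next rule applies.
Among Vasquez and Nguyen, by continuous board tenure (higher first): Vasquez (22 years) before Nguyen (10 years).
Order: Horvat, Petrov, Adeyemi, Vasquez, Nguyen.

Adeyemi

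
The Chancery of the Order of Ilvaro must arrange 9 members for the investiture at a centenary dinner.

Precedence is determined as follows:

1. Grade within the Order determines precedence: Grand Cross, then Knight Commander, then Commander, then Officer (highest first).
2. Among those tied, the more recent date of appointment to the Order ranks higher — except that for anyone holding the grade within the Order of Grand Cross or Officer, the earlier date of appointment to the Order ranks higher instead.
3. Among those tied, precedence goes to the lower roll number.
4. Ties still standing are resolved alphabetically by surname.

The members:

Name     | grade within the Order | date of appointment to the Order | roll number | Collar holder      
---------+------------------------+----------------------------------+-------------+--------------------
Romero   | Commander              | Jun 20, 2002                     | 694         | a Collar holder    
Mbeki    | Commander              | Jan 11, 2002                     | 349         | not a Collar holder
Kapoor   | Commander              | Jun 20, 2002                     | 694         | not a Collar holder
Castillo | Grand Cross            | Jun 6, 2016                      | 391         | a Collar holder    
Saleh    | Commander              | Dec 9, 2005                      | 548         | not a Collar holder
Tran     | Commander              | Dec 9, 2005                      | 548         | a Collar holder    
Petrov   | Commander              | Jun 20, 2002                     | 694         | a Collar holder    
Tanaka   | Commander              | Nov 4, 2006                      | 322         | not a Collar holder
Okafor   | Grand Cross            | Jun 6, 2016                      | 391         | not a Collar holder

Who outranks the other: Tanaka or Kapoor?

Tanaka

By grade within the Order: Castillo and Okafor (Grand Cross); then Tanaka, Saleh, Tran, Kapoor, Petrov, Romero and Mbeki (Commander).
Castillo and Okafor both have date of appointment to the Order Jun 6, 2016, so the next rule applies.
Castillo and Okafor both have roll number 391, so the next rule applies.
Among Castillo and Okafor, alphabetically by surname: Castillo before Okafor.
Among Tanaka, Saleh, Tran, Kapoor, Petrov, Romero and Mbeki, by date of appointment to the Order (later first): Tanaka (Nov 4, 2006) before Saleh and Tran (Dec 9, 2005) before Kapoor, Petrov and Romero (Jun 20, 2002) before Mbeki (Jan 11, 2002).
Saleh and Tran both have roll number 548, so the next rule applies.
Among Saleh and Tran, alphabetically by surname: Saleh before Tran.
Kapoor, Petrov and Romero all have roll number 694, so the next rule applies.
Among Kapoor, Petrov and Romero, alphabetically by surname: Kapoor before Petrov before Romero.
So Tanaka takes precedence.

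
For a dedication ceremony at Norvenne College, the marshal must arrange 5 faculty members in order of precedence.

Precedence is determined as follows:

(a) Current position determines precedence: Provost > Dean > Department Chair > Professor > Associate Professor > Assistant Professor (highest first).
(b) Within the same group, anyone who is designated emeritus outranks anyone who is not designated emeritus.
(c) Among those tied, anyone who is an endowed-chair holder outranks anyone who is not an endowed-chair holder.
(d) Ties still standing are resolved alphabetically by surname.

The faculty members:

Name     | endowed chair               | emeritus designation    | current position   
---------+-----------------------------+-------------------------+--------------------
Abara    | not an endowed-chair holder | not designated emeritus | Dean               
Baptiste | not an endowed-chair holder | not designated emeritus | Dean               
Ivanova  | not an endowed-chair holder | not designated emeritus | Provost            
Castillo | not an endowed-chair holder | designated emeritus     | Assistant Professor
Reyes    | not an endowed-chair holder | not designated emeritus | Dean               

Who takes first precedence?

Ivanova

By current position: Ivanova (Provost); then Abara, Baptiste and Reyes (Dean); then Castillo (Assistant Professor).
Abara, Baptiste and Reyes are each not designated emeritus, so the next rule applies.
Abara, Baptiste and Reyes are each not an endowed-chair holder, so the next rule applies.
Among Abara, Baptiste and Reyes, alphabetically by surname: Abara before Baptiste before Reyes.
Order: Ivanova, Abara, Baptiste, Reyes, Castillo.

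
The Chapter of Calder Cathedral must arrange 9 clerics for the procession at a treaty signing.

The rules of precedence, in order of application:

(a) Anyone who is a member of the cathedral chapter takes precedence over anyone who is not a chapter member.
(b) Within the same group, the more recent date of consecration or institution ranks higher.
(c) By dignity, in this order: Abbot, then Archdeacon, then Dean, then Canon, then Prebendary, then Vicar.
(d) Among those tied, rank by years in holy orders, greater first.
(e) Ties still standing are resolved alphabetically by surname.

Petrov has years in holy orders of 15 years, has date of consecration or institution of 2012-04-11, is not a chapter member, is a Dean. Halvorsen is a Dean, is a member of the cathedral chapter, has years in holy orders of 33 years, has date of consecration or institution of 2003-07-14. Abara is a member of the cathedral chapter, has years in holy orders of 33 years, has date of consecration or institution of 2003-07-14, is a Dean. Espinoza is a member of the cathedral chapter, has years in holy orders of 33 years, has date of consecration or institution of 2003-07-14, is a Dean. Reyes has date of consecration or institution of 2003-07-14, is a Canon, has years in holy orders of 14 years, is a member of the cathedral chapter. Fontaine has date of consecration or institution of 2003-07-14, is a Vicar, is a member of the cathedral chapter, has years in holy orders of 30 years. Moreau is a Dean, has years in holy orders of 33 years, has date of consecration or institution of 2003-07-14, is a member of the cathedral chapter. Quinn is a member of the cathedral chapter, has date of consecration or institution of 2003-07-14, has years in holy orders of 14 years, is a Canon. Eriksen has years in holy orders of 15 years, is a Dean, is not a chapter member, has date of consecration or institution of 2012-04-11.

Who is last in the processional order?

By the first rule: Abara, Espinoza, Halvorsen, Moreau, Quinn, Reyes and Fontaine (each a member of the cathedral chapter); then Eriksen and Petrov (both not a chapter member).
Abara, Espinoza, Halvorsen, Moreau, Quinn, Reyes and Fontaine all have date of consecration or institution 2003-07-14, so the next rule applies.
Among Abara, Espinoza, Halvorsen, Moreau, Quinn, Reyes and Fontaine, by dignity: Abara, Espinoza, Halvorsen and Moreau (Dean) before Quinn and Reyes (Canon) before Fontaine (Vicar).
Abara, Espinoza, Halvorsen and Moreau all have years in holy orders 33 years, so the next rule applies.
Among Abara, Espinoza, Halvorsen and Moreau, alphabetically by surname: Abara before Espinoza before Halvorsen before Moreau.
Quinn and Reyes both have years in holy orders 14 years, so the next rule applies.
Among Quinn and Reyes, alphabetically by surname: Quinn before Reyes.
Eriksen and Petrov both have date of consecration or institution 2012-04-11, so the next rule applies.
Eriksen and Petrov are each Dean, so the next rule applies.
Eriksen and Petrov both have years in holy orders 15 years, so the next rule applies.
Among Eriksen and Petrov, alphabetically by surname: Eriksen before Petrov.
Order: Abara, Espinoza, Halvorsen, Moreau, Quinn, Reyes, Fontaine, Eriksen, Petrov.

Petrov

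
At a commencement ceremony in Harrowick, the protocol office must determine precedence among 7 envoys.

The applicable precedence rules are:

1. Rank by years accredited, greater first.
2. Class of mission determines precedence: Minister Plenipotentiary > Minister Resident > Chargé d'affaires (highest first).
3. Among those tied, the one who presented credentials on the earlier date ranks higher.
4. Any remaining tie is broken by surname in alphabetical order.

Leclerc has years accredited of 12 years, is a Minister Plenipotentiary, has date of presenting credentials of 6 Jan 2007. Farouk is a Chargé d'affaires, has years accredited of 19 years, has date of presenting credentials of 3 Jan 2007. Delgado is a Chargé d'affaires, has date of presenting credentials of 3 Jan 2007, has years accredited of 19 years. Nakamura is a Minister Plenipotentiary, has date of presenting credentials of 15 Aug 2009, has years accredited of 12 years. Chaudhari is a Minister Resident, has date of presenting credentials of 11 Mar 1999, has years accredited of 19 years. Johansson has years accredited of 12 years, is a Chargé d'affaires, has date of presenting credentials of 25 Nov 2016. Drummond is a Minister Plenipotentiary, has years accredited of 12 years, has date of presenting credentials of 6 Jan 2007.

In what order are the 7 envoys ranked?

By years accredited (higher first): Chaudhari, Delgado and Farouk (each 19 years); then Drummond, Leclerc, Nakamura and Johansson (each 12 years).
Among Chaudhari, Delgado and Farouk, by class of mission: Chaudhari (Minister Resident) before Delgado and Farouk (Chargé d'affaires).
Delgado and Farouk both have date of presenting credentials 3 Jan 2007, so the next rule applies.
Among Delgado and Farouk, alphabetically by surname: Delgado before Farouk.
Among Drummond, Leclerc, Nakamura and Johansson, by class of mission: Drummond, Leclerc and Nakamura (Minister Plenipotentiary) before Johansson (Chargé d'affaires).
Among Drummond, Leclerc and Nakamura, by date of presenting credentials (earlier first): Drummond and Leclerc (6 Jan 2007) before Nakamura (15 Aug 2009).
Among Drummond and Leclerc, alphabetically by surname: Drummond before Leclerc.
Full order: Chaudhari, Delgado, Farouk, Drummond, Leclerc, Nakamura, Johansson.

Chaudhari, Delgado, Farouk, Drummond, Leclerc, Nakamura, Johansson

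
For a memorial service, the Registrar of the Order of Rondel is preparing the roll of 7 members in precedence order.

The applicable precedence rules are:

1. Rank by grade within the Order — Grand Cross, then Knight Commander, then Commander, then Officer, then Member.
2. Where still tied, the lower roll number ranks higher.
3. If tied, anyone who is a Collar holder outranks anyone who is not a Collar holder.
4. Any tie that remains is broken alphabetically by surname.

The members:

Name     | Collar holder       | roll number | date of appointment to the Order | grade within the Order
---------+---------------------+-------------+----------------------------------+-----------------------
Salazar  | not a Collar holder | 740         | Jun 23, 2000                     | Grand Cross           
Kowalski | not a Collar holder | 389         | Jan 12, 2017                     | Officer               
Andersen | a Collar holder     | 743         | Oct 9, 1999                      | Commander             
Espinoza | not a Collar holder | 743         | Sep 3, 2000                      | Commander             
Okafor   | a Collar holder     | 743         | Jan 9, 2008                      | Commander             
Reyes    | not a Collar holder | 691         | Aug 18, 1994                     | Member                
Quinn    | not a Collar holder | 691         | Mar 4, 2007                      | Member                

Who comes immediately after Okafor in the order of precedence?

Espinoza

By grade within the Order: Salazar (Grand Cross); then Andersen, Okafor and Espinoza (Commander); then Kowalski (Officer); then Quinn and Reyes (Member).
Andersen, Okafor and Espinoza all have roll number 743, so the next rule applies.
Among Andersen, Okafor and Espinoza, a Collar holder before not a Collar holder: Andersen and Okafor (a Collar holder) before Espinoza (not a Collar holder).
Among Andersen and Okafor, alphabetically by surname: Andersen before Okafor.
Quinn and Reyes both have roll number 691, so the next rule applies.
Quinn and Reyes are each not a Collar holder, so the next rule applies.
Among Quinn and Reyes, alphabetically by surname: Quinn before Reyes.
Order: Salazar, Andersen, Okafor, Espinoza, Kowalski, Quinn, Reyes.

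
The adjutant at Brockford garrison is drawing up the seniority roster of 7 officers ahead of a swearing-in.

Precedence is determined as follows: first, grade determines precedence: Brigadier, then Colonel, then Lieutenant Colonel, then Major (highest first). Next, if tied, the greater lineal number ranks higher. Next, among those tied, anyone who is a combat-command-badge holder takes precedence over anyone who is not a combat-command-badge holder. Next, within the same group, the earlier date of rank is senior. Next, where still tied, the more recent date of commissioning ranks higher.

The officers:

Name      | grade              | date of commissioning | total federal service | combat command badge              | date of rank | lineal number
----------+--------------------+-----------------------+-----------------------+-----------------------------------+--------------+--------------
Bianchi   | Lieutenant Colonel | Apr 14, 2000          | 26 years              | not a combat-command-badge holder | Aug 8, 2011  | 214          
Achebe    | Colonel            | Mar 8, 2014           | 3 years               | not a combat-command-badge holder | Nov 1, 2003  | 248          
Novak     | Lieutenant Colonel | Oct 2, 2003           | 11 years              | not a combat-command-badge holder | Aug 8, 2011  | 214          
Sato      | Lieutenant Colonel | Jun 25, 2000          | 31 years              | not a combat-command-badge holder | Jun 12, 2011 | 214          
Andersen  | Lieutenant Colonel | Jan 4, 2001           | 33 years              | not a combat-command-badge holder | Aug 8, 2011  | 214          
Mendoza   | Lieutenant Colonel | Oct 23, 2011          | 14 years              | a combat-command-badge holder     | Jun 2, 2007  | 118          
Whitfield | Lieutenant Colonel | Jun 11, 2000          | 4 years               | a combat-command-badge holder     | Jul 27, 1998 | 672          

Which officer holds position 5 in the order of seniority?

By grade: Achebe (Colonel); then Whitfield, Sato, Novak, Andersen, Bianchi and Mendoza (Lieutenant Colonel).
Among Whitfield, Sato, Novak, Andersen, Bianchi and Mendoza, by lineal number (higher first): Whitfield (672) before Sato, Novak, Andersen and Bianchi (214) before Mendoza (118).
Sato, Novak, Andersen and Bianchi are each not a combat-command-badge holder, so the next rule applies.
Among Sato, Novak, Andersen and Bianchi, by date of rank (earlier first): Sato (Jun 12, 2011) before Novak, Andersen and Bianchi (Aug 8, 2011).
Among Novak, Andersen and Bianchi, by date of commissioning (later first): Novak (Oct 2, 2003) before Andersen (Jan 4, 2001) before Bianchi (Apr 14, 2000).
Order: Achebe, Whitfield, Sato, Novak, Andersen, Bianchi, Mendoza.

Andersen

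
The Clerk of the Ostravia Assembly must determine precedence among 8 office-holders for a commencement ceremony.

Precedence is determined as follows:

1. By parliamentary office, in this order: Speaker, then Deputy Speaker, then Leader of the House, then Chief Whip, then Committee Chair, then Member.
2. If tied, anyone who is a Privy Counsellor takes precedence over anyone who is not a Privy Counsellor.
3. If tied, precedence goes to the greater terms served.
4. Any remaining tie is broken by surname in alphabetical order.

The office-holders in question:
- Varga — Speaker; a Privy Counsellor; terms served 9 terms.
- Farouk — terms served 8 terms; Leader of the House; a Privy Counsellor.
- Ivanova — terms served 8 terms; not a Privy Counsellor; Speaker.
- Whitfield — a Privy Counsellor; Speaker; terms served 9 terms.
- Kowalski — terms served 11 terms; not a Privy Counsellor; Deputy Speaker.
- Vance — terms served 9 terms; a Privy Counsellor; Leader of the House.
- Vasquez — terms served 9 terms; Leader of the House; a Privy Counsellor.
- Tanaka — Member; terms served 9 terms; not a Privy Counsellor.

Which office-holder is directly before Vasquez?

By parliamentary office: Varga, Whitfield and Ivanova (Speaker); then Kowalski (Deputy Speaker); then Vance, Vasquez and Farouk (Leader of the House); then Tanaka (Member).
Among Varga, Whitfield and Ivanova, a Privy Counsellor before not a Privy Counsellor: Varga and Whitfield (a Privy Counsellor) before Ivanova (not a Privy Counsellor).
Varga and Whitfield both have terms served 9 terms, so the next rule applies.
Among Varga and Whitfield, alphabetically by surname: Varga before Whitfield.
Vance, Vasquez and Farouk are each a Privy Counsellor, so the next rule applies.
Among Vance, Vasquez and Farouk, by terms served (higher first): Vance and Vasquez (9 terms) before Farouk (8 terms).
Among Vance and Vasquez, alphabetically by surname: Vance before Vasquez.
Order: Varga, Whitfield, Ivanova, Kowalski, Vance, Vasquez, Farouk, Tanaka.

Vance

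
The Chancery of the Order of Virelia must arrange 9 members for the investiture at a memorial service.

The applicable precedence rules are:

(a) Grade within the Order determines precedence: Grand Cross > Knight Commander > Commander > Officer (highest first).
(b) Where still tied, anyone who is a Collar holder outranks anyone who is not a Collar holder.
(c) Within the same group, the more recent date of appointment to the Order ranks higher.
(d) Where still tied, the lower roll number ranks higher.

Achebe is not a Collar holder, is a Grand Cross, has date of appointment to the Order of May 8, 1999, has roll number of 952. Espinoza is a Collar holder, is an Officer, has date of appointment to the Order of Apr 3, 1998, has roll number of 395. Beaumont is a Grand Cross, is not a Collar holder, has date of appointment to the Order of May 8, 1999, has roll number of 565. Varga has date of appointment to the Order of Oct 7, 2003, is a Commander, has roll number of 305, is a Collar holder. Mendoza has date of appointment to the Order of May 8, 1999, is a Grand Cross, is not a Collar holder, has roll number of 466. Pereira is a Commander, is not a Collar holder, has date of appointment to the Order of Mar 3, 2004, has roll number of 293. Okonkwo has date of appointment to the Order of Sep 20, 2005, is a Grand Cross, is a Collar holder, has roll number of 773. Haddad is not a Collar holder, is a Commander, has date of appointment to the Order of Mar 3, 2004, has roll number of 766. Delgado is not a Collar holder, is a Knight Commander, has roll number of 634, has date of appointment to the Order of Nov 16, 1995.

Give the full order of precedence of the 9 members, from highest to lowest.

By grade within the Order: Okonkwo, Mendoza, Beaumont and Achebe (Grand Cross); then Delgado (Knight Commander); then Varga, Pereira and Haddad (Commander); then Espinoza (Officer).
Among Okonkwo, Mendoza, Beaumont and Achebe, a Collar holder before not a Collar holder: Okonkwo (a Collar holder) before Mendoza, Beaumont and Achebe (not a Collar holder).
Mendoza, Beaumont and Achebe all have date of appointment to the Order May 8, 1999, so the next rule applies.
Among Mendoza, Beaumont and Achebe, by roll number (lower first): Mendoza (466) before Beaumont (565) before Achebe (952).
Among Varga, Pereira and Haddad, a Collar holder before not a Collar holder: Varga (a Collar holder) before Pereira and Haddad (not a Collar holder).
Pereira and Haddad both have date of appointment to the Order Mar 3, 2004, so the next rule applies.
Among Pereira and Haddad, by roll number (lower first): Pereira (293) before Haddad (766).
Full order: Okonkwo, Mendoza, Beaumont, Achebe, Delgado, Varga, Pereira, Haddad, Espinoza.

Okonkwo, Mendoza, Beaumont, Achebe, Delgado, Varga, Pereira, Haddad, Espinoza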